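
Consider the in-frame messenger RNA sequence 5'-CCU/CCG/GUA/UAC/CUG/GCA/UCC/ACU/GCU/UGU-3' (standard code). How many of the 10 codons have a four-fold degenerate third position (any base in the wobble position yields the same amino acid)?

Codon 1 CCU (Pro): third position 4-fold.
Codon 2 CCG (Pro): third position 4-fold.
Codon 3 GUA (Val): third position 4-fold.
Codon 4 UAC (Tyr): third position 2-fold.
Codon 5 CUG (Leu): third position 4-fold.
Codon 6 GCA (Ala): third position 4-fold.
Codon 7 UCC (Ser): third position 4-fold.
Codon 8 ACU (Thr): third position 4-fold.
Codon 9 GCU (Ala): third position 4-fold.
Codon 10 UGU (Cys): third position 2-fold.
Four-fold degenerate third positions: 8.

8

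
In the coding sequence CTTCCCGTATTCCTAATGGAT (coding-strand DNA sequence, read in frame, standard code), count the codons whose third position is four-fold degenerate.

4

Codon 1 CTT (Leu): third position 4-fold.
Codon 2 CCC (Pro): third position 4-fold.
Codon 3 GTA (Val): third position 4-fold.
Codon 4 TTC (Phe): third position 2-fold.
Codon 5 CTA (Leu): third position 4-fold.
Codon 6 ATG (Met): third position 1-fold.
Codon 7 GAT (Asp): third position 2-fold.
Four-fold degenerate third positions: 4.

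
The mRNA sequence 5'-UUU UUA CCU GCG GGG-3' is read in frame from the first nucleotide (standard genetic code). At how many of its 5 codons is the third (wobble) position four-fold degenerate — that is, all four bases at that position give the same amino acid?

Codon 1 UUU (Phe): third position 2-fold.
Codon 2 UUA (Leu): third position 2-fold.
Codon 3 CCU (Pro): third position 4-fold.
Codon 4 GCG (Ala): third position 4-fold.
Codon 5 GGG (Gly): third position 4-fold.
Four-fold degenerate third positions: 3.

3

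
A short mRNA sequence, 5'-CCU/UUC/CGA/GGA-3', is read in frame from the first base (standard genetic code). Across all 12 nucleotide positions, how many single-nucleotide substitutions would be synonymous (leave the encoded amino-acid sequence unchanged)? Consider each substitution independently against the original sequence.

Codon 1 (CCU, Pro): 3 synonymous substitutions.
Codon 2 (UUC, Phe): 1 synonymous substitution.
Codon 3 (CGA, Arg): 4 synonymous substitutions.
Codon 4 (GGA, Gly): 3 synonymous substitutions.
Total: 3 + 1 + 4 + 3 = 11.

11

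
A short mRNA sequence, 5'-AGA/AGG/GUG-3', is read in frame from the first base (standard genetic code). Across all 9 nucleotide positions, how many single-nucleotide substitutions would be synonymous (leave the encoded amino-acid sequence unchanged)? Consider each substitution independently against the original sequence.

7

Codon 1 (AGA, Arg): 2 synonymous substitutions.
Codon 2 (AGG, Arg): 2 synonymous substitutions.
Codon 3 (GUG, Val): 3 synonymous substitutions.
Total: 2 + 2 + 3 = 7.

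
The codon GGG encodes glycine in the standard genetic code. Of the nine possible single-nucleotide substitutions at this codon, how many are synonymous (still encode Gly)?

Position 1: none → 0 synonymous.
Position 2: none → 0 synonymous.
Position 3: GGT, GGC, GGA → 3 synonymous.
Total: 0 + 0 + 3 = 3.

3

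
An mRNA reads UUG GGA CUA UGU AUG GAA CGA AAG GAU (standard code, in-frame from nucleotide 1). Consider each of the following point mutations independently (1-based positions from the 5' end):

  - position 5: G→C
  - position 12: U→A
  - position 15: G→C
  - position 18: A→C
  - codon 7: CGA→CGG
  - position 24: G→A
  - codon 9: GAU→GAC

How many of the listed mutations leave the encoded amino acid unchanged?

3

Codon 2: GGA (Gly) → GCA (Ala) — missense.
Codon 4: UGU (Cys) → UGA (Stop) — nonsense.
Codon 5: AUG (Met) → AUC (Ile) — missense.
Codon 6: GAA (Glu) → GAC (Asp) — missense.
Codon 7: CGA (Arg) → CGG (Arg) — synonymous.
Codon 8: AAG (Lys) → AAA (Lys) — synonymous.
Codon 9: GAU (Asp) → GAC (Asp) — synonymous.
Synonymous: 3 of 7.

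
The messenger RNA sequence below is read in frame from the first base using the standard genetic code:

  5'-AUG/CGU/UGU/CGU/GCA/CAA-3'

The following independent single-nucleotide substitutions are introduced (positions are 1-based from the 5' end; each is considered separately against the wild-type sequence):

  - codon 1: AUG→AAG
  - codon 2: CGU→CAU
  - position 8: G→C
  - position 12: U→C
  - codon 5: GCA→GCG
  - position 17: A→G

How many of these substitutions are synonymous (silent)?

Codon 1: AUG (Met) → AAG (Lys) — missense.
Codon 2: CGU (Arg) → CAU (His) — missense.
Codon 3: UGU (Cys) → UCU (Ser) — missense.
Codon 4: CGU (Arg) → CGC (Arg) — synonymous.
Codon 5: GCA (Ala) → GCG (Ala) — synonymous.
Codon 6: CAA (Gln) → CGA (Arg) — missense.
Synonymous: 2 of 6.

2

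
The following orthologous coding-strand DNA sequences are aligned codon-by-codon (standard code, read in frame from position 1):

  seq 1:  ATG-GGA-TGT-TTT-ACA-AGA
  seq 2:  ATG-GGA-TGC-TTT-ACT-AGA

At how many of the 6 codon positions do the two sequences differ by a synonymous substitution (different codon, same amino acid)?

Codon 1: ATG Met / ATG Met — identical.
Codon 2: GGA Gly / GGA Gly — identical.
Codon 3: TGT Cys / TGC Cys — synonymous.
Codon 4: TTT Phe / TTT Phe — identical.
Codon 5: ACA Thr / ACT Thr — synonymous.
Codon 6: AGA Arg / AGA Arg — identical.
Synonymous differences: 2.

2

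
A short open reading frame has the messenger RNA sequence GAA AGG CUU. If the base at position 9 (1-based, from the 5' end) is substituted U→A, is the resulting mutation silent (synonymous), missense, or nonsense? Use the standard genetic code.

Position 9 falls in codon 3: CUU → Leu.
After the substitution the codon is CUA → Leu.
Both encode Leu, so the change is synonymous.

silent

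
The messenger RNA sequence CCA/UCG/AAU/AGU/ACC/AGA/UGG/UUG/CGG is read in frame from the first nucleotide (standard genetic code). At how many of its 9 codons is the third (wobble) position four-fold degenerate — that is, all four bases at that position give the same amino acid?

Codon 1 CCA (Pro): third position 4-fold.
Codon 2 UCG (Ser): third position 4-fold.
Codon 3 AAU (Asn): third position 2-fold.
Codon 4 AGU (Ser): third position 2-fold.
Codon 5 ACC (Thr): third position 4-fold.
Codon 6 AGA (Arg): third position 2-fold.
Codon 7 UGG (Trp): third position 1-fold.
Codon 8 UUG (Leu): third position 2-fold.
Codon 9 CGG (Arg): third position 4-fold.
Four-fold degenerate third positions: 4.

4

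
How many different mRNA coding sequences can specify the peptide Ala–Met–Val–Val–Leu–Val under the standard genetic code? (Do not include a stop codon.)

1536

Ala: 4 codons.
Met: 1 codon.
Val: 4 codons.
Val: 4 codons.
Leu: 6 codons.
Val: 4 codons.
4 × 1 × 4 × 4 × 6 × 4 = 1536.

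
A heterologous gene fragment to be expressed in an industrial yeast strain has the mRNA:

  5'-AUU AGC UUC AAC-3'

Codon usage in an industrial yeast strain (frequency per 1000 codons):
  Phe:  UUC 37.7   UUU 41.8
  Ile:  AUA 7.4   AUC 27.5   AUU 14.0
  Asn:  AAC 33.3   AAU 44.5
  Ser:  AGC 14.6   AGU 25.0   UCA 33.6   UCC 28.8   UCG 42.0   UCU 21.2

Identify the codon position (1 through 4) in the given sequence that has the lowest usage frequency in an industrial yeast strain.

Codon 1 AUU (Ile): 14.0 per 1000.
Codon 2 AGC (Ser): 14.6 per 1000.
Codon 3 UUC (Phe): 37.7 per 1000.
Codon 4 AAC (Asn): 33.3 per 1000.
Lowest frequency is 14.0 at codon 1.

1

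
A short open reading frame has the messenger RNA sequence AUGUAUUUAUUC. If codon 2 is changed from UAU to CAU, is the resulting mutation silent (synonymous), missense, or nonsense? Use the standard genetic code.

Position 4 falls in codon 2: UAU → Tyr.
After the substitution the codon is CAU → His.
Tyr ≠ His, so this is a missense mutation.

missense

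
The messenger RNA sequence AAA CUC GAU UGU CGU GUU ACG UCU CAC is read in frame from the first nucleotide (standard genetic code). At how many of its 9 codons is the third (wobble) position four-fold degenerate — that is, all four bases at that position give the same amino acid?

Codon 1 AAA (Lys): third position 2-fold.
Codon 2 CUC (Leu): third position 4-fold.
Codon 3 GAU (Asp): third position 2-fold.
Codon 4 UGU (Cys): third position 2-fold.
Codon 5 CGU (Arg): third position 4-fold.
Codon 6 GUU (Val): third position 4-fold.
Codon 7 ACG (Thr): third position 4-fold.
Codon 8 UCU (Ser): third position 4-fold.
Codon 9 CAC (His): third position 2-fold.
Four-fold degenerate third positions: 5.

5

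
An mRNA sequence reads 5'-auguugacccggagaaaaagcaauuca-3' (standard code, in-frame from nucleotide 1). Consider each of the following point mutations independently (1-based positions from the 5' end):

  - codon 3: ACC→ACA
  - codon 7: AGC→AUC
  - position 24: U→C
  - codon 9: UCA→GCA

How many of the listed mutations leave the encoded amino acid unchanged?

Codon 3: ACC (Thr) → ACA (Thr) — synonymous.
Codon 7: AGC (Ser) → AUC (Ile) — missense.
Codon 8: AAU (Asn) → AAC (Asn) — synonymous.
Codon 9: UCA (Ser) → GCA (Ala) — missense.
Synonymous: 2 of 4.

2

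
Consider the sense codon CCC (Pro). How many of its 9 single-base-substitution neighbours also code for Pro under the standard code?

3

Position 1: none → 0 synonymous.
Position 2: none → 0 synonymous.
Position 3: CCT, CCA, CCG → 3 synonymous.
Total: 0 + 0 + 3 = 3.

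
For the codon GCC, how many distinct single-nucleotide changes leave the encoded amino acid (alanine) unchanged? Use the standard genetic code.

3

Position 1: none → 0 synonymous.
Position 2: none → 0 synonymous.
Position 3: GCU, GCA, GCG → 3 synonymous.
Total: 0 + 0 + 3 = 3.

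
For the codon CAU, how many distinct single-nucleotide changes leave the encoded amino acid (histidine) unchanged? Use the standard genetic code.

Position 1: none → 0 synonymous.
Position 2: none → 0 synonymous.
Position 3: CAC → 1 synonymous.
Total: 0 + 0 + 1 = 1.

1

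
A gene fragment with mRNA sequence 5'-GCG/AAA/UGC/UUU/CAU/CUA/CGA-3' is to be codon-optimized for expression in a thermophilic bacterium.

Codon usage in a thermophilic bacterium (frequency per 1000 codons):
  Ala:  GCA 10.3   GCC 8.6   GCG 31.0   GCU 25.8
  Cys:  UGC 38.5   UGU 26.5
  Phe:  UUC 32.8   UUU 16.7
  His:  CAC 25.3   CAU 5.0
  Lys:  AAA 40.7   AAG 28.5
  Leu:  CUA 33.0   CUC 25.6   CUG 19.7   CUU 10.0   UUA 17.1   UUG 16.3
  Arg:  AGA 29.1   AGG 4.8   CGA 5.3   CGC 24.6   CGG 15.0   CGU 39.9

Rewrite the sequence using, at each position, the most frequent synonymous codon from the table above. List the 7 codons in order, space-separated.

Codon 1 (Ala): best is GCG at 31.0.
Codon 2 (Lys): best is AAA at 40.7.
Codon 3 (Cys): best is UGC at 38.5.
Codon 4 (Phe): best is UUC at 32.8.
Codon 5 (His): best is CAC at 25.3.
Codon 6 (Leu): best is CUA at 33.0.
Codon 7 (Arg): best is CGU at 39.9.

GCG AAA UGC UUC CAC CUA CGU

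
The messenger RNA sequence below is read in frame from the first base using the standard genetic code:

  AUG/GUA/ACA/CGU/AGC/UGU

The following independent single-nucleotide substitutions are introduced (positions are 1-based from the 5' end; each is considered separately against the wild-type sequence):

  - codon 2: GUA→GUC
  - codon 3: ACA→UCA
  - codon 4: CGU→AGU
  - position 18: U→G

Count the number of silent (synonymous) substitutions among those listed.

Codon 2: GUA (Val) → GUC (Val) — synonymous.
Codon 3: ACA (Thr) → UCA (Ser) — missense.
Codon 4: CGU (Arg) → AGU (Ser) — missense.
Codon 6: UGU (Cys) → UGG (Trp) — missense.
Synonymous: 1 of 4.

1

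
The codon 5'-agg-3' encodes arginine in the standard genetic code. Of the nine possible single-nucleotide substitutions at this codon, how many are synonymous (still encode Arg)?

Position 1: CGG → 1 synonymous.
Position 2: none → 0 synonymous.
Position 3: AGA → 1 synonymous.
Total: 1 + 0 + 1 = 2.

2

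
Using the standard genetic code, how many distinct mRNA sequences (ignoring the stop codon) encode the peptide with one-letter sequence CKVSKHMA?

1536

Cys: 2 codons.
Lys: 2 codons.
Val: 4 codons.
Ser: 6 codons.
Lys: 2 codons.
His: 2 codons.
Met: 1 codon.
Ala: 4 codons.
2 × 2 × 4 × 6 × 2 × 2 × 1 × 4 = 1536.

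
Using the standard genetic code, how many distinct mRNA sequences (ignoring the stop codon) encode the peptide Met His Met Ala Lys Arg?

96

Met: 1 codon.
His: 2 codons.
Met: 1 codon.
Ala: 4 codons.
Lys: 2 codons.
Arg: 6 codons.
1 × 2 × 1 × 4 × 2 × 6 = 96.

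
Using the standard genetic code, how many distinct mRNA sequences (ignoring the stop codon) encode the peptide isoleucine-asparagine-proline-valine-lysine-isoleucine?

Ile: 3 codons.
Asn: 2 codons.
Pro: 4 codons.
Val: 4 codons.
Lys: 2 codons.
Ile: 3 codons.
3 × 2 × 4 × 4 × 2 × 3 = 576.

576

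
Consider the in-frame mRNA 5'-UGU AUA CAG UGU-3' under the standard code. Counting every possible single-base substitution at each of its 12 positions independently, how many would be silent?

Codon 1 (UGU, Cys): 1 synonymous substitution.
Codon 2 (AUA, Ile): 2 synonymous substitutions.
Codon 3 (CAG, Gln): 1 synonymous substitution.
Codon 4 (UGU, Cys): 1 synonymous substitution.
Total: 1 + 2 + 1 + 1 = 5.

5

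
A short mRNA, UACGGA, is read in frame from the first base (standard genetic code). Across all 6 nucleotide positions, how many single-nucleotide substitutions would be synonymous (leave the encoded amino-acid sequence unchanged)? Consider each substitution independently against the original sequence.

Codon 1 (UAC, Tyr): 1 synonymous substitution.
Codon 2 (GGA, Gly): 3 synonymous substitutions.
Total: 1 + 3 = 4.

4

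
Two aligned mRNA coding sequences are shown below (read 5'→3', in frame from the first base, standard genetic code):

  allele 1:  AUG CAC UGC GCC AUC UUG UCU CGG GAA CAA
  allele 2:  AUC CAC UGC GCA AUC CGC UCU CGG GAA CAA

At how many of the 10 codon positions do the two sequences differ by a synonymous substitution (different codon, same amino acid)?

Codon 1: AUG Met / AUC Ile — nonsynonymous.
Codon 2: CAC His / CAC His — identical.
Codon 3: UGC Cys / UGC Cys — identical.
Codon 4: GCC Ala / GCA Ala — synonymous.
Codon 5: AUC Ile / AUC Ile — identical.
Codon 6: UUG Leu / CGC Arg — nonsynonymous.
Codon 7: UCU Ser / UCU Ser — identical.
Codon 8: CGG Arg / CGG Arg — identical.
Codon 9: GAA Glu / GAA Glu — identical.
Codon 10: CAA Gln / CAA Gln — identical.
Synonymous differences: 1.

1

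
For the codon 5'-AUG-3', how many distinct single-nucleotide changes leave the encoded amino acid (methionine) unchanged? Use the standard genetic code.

0

Position 1: none → 0 synonymous.
Position 2: none → 0 synonymous.
Position 3: none → 0 synonymous.
Total: 0 + 0 + 0 = 0.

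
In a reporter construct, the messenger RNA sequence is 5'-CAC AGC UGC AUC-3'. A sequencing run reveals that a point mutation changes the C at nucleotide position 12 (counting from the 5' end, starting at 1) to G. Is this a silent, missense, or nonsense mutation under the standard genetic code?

Position 12 falls in codon 4: AUC → Ile.
After the substitution the codon is AUG → Met.
Ile ≠ Met, so this is a missense mutation.

missense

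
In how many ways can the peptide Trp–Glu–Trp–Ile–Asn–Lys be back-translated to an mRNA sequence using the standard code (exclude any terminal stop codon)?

Trp: 1 codon.
Glu: 2 codons.
Trp: 1 codon.
Ile: 3 codons.
Asn: 2 codons.
Lys: 2 codons.
1 × 2 × 1 × 3 × 2 × 2 = 24.

24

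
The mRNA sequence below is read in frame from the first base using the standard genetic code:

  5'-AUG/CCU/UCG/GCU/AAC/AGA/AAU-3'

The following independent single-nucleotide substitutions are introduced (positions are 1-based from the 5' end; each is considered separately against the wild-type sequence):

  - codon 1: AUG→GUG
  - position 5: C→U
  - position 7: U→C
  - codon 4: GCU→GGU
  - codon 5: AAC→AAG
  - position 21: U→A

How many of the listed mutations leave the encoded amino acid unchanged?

Codon 1: AUG (Met) → GUG (Val) — missense.
Codon 2: CCU (Pro) → CUU (Leu) — missense.
Codon 3: UCG (Ser) → CCG (Pro) — missense.
Codon 4: GCU (Ala) → GGU (Gly) — missense.
Codon 5: AAC (Asn) → AAG (Lys) — missense.
Codon 7: AAU (Asn) → AAA (Lys) — missense.
Synonymous: 0 of 6.

0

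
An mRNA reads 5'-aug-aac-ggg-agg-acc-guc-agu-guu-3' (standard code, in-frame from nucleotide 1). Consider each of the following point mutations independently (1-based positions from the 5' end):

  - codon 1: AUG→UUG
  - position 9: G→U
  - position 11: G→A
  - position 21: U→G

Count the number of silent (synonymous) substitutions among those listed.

Codon 1: AUG (Met) → UUG (Leu) — missense.
Codon 3: GGG (Gly) → GGU (Gly) — synonymous.
Codon 4: AGG (Arg) → AAG (Lys) — missense.
Codon 7: AGU (Ser) → AGG (Arg) — missense.
Synonymous: 1 of 4.

1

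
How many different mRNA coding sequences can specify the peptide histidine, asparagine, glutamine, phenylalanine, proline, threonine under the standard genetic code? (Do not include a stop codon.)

256

His: 2 codons.
Asn: 2 codons.
Gln: 2 codons.
Phe: 2 codons.
Pro: 4 codons.
Thr: 4 codons.
2 × 2 × 2 × 2 × 4 × 4 = 256.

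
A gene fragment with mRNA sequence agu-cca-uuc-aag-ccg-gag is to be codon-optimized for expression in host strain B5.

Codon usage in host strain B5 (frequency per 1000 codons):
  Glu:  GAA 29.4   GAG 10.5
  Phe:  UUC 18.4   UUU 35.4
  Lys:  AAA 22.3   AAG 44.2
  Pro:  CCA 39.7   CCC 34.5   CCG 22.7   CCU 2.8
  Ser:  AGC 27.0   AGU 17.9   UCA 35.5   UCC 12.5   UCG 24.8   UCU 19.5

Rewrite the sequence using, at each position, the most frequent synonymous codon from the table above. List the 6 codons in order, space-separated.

UCA CCA UUU AAG CCA GAA

Codon 1 (Ser): best is UCA at 35.5.
Codon 2 (Pro): best is CCA at 39.7.
Codon 3 (Phe): best is UUU at 35.4.
Codon 4 (Lys): best is AAG at 44.2.
Codon 5 (Pro): best is CCA at 39.7.
Codon 6 (Glu): best is GAA at 29.4.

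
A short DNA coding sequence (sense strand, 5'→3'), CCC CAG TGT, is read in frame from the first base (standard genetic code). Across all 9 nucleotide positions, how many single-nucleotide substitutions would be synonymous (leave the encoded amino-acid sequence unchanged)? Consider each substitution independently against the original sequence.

Codon 1 (CCC, Pro): 3 synonymous substitutions.
Codon 2 (CAG, Gln): 1 synonymous substitution.
Codon 3 (TGT, Cys): 1 synonymous substitution.
Total: 3 + 1 + 1 = 5.

5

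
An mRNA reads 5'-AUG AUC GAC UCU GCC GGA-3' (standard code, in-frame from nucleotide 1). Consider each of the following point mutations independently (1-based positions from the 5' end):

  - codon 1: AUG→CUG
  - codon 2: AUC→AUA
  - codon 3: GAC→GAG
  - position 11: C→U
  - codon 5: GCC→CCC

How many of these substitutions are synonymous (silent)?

1

Codon 1: AUG (Met) → CUG (Leu) — missense.
Codon 2: AUC (Ile) → AUA (Ile) — synonymous.
Codon 3: GAC (Asp) → GAG (Glu) — missense.
Codon 4: UCU (Ser) → UUU (Phe) — missense.
Codon 5: GCC (Ala) → CCC (Pro) — missense.
Synonymous: 1 of 5.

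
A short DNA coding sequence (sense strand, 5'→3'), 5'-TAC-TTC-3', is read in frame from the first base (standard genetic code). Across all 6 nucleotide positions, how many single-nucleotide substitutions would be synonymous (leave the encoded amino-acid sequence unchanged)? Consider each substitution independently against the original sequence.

Codon 1 (TAC, Tyr): 1 synonymous substitution.
Codon 2 (TTC, Phe): 1 synonymous substitution.
Total: 1 + 1 = 2.

2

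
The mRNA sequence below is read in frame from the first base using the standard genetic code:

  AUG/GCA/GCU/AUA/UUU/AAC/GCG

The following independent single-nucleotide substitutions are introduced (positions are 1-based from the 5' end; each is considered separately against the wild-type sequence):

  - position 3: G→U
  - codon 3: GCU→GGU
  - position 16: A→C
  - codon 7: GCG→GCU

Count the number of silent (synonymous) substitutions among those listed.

1

Codon 1: AUG (Met) → AUU (Ile) — missense.
Codon 3: GCU (Ala) → GGU (Gly) — missense.
Codon 6: AAC (Asn) → CAC (His) — missense.
Codon 7: GCG (Ala) → GCU (Ala) — synonymous.
Synonymous: 1 of 4.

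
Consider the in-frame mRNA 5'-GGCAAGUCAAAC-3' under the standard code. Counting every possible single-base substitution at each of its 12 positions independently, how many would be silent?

8

Codon 1 (GGC, Gly): 3 synonymous substitutions.
Codon 2 (AAG, Lys): 1 synonymous substitution.
Codon 3 (UCA, Ser): 3 synonymous substitutions.
Codon 4 (AAC, Asn): 1 synonymous substitution.
Total: 3 + 1 + 3 + 1 = 8.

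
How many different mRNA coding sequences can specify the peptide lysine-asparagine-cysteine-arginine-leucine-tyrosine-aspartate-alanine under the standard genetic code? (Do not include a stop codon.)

Lys: 2 codons.
Asn: 2 codons.
Cys: 2 codons.
Arg: 6 codons.
Leu: 6 codons.
Tyr: 2 codons.
Asp: 2 codons.
Ala: 4 codons.
2 × 2 × 2 × 6 × 6 × 2 × 2 × 4 = 4608.

4608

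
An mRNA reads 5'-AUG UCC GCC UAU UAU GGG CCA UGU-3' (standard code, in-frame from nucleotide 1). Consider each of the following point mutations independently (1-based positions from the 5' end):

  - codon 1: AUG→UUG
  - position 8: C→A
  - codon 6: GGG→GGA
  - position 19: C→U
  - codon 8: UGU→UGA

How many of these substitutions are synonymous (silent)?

Codon 1: AUG (Met) → UUG (Leu) — missense.
Codon 3: GCC (Ala) → GAC (Asp) — missense.
Codon 6: GGG (Gly) → GGA (Gly) — synonymous.
Codon 7: CCA (Pro) → UCA (Ser) — missense.
Codon 8: UGU (Cys) → UGA (Stop) — nonsense.
Synonymous: 1 of 5.

1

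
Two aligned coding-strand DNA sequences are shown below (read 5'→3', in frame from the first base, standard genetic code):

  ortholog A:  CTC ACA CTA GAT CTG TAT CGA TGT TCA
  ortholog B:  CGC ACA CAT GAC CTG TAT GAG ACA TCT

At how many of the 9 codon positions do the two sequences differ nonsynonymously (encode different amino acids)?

4

Codon 1: CTC Leu / CGC Arg — nonsynonymous.
Codon 2: ACA Thr / ACA Thr — identical.
Codon 3: CTA Leu / CAT His — nonsynonymous.
Codon 4: GAT Asp / GAC Asp — synonymous.
Codon 5: CTG Leu / CTG Leu — identical.
Codon 6: TAT Tyr / TAT Tyr — identical.
Codon 7: CGA Arg / GAG Glu — nonsynonymous.
Codon 8: TGT Cys / ACA Thr — nonsynonymous.
Codon 9: TCA Ser / TCT Ser — synonymous.
Nonsynonymous differences: 4.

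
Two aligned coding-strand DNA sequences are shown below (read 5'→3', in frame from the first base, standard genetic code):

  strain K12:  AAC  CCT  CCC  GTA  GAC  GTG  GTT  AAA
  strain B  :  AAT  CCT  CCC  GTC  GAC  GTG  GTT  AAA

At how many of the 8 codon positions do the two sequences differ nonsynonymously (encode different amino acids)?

Codon 1: AAC Asn / AAT Asn — synonymous.
Codon 2: CCT Pro / CCT Pro — identical.
Codon 3: CCC Pro / CCC Pro — identical.
Codon 4: GTA Val / GTC Val — synonymous.
Codon 5: GAC Asp / GAC Asp — identical.
Codon 6: GTG Val / GTG Val — identical.
Codon 7: GTT Val / GTT Val — identical.
Codon 8: AAA Lys / AAA Lys — identical.
Nonsynonymous differences: 0.

0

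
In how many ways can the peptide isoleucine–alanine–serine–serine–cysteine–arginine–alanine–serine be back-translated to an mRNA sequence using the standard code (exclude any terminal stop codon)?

124416

Ile: 3 codons.
Ala: 4 codons.
Ser: 6 codons.
Ser: 6 codons.
Cys: 2 codons.
Arg: 6 codons.
Ala: 4 codons.
Ser: 6 codons.
3 × 4 × 6 × 6 × 2 × 6 × 4 × 6 = 124416.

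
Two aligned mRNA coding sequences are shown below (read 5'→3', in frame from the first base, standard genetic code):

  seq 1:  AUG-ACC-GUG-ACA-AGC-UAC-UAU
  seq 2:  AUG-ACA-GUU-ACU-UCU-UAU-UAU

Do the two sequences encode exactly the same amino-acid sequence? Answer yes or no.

Codon 1: AUG Met / AUG Met — identical.
Codon 2: ACC Thr / ACA Thr — synonymous.
Codon 3: GUG Val / GUU Val — synonymous.
Codon 4: ACA Thr / ACU Thr — synonymous.
Codon 5: AGC Ser / UCU Ser — synonymous.
Codon 6: UAC Tyr / UAU Tyr — synonymous.
Codon 7: UAU Tyr / UAU Tyr — identical.
Nonsynonymous differences: 0 → same protein.

yes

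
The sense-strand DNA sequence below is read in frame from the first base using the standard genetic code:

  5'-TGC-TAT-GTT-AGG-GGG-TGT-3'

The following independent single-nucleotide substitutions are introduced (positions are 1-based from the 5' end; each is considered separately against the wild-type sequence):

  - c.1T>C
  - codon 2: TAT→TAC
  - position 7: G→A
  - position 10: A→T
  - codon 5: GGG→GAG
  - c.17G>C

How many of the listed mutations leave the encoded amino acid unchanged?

Codon 1: TGC (Cys) → CGC (Arg) — missense.
Codon 2: TAT (Tyr) → TAC (Tyr) — synonymous.
Codon 3: GTT (Val) → ATT (Ile) — missense.
Codon 4: AGG (Arg) → TGG (Trp) — missense.
Codon 5: GGG (Gly) → GAG (Glu) — missense.
Codon 6: TGT (Cys) → TCT (Ser) — missense.
Synonymous: 1 of 6.

1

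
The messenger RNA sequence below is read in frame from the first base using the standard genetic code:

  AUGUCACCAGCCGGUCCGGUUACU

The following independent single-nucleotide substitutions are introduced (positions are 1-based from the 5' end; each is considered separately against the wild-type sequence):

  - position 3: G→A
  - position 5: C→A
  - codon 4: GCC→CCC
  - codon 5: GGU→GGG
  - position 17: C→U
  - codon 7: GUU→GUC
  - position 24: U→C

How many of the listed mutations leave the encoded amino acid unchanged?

3

Codon 1: AUG (Met) → AUA (Ile) — missense.
Codon 2: UCA (Ser) → UAA (Stop) — nonsense.
Codon 4: GCC (Ala) → CCC (Pro) — missense.
Codon 5: GGU (Gly) → GGG (Gly) — synonymous.
Codon 6: CCG (Pro) → CUG (Leu) — missense.
Codon 7: GUU (Val) → GUC (Val) — synonymous.
Codon 8: ACU (Thr) → ACC (Thr) — synonymous.
Synonymous: 3 of 7.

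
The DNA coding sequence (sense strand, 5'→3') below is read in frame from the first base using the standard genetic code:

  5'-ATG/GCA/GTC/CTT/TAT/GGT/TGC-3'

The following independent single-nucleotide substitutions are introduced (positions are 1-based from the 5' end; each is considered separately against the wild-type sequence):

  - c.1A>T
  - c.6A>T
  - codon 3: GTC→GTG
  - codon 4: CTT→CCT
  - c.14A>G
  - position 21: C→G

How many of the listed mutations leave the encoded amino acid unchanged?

Codon 1: ATG (Met) → TTG (Leu) — missense.
Codon 2: GCA (Ala) → GCT (Ala) — synonymous.
Codon 3: GTC (Val) → GTG (Val) — synonymous.
Codon 4: CTT (Leu) → CCT (Pro) — missense.
Codon 5: TAT (Tyr) → TGT (Cys) — missense.
Codon 7: TGC (Cys) → TGG (Trp) — missense.
Synonymous: 2 of 6.

2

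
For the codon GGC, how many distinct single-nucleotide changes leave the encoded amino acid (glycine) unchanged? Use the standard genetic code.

Position 1: none → 0 synonymous.
Position 2: none → 0 synonymous.
Position 3: GGU, GGA, GGG → 3 synonymous.
Total: 0 + 0 + 3 = 3.

3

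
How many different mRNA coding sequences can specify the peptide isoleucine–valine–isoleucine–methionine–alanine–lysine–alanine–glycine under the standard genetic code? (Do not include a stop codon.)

4608

Ile: 3 codons.
Val: 4 codons.
Ile: 3 codons.
Met: 1 codon.
Ala: 4 codons.
Lys: 2 codons.
Ala: 4 codons.
Gly: 4 codons.
3 × 4 × 3 × 1 × 4 × 2 × 4 × 4 = 4608.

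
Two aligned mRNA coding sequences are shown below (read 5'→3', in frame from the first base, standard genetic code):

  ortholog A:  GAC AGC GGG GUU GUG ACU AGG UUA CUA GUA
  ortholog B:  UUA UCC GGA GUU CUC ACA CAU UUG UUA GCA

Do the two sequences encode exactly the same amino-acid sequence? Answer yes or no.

no

Codon 1: GAC Asp / UUA Leu — nonsynonymous.
Codon 2: AGC Ser / UCC Ser — synonymous.
Codon 3: GGG Gly / GGA Gly — synonymous.
Codon 4: GUU Val / GUU Val — identical.
Codon 5: GUG Val / CUC Leu — nonsynonymous.
Codon 6: ACU Thr / ACA Thr — synonymous.
Codon 7: AGG Arg / CAU His — nonsynonymous.
Codon 8: UUA Leu / UUG Leu — synonymous.
Codon 9: CUA Leu / UUA Leu — synonymous.
Codon 10: GUA Val / GCA Ala — nonsynonymous.
Nonsynonymous differences: 4 → different protein.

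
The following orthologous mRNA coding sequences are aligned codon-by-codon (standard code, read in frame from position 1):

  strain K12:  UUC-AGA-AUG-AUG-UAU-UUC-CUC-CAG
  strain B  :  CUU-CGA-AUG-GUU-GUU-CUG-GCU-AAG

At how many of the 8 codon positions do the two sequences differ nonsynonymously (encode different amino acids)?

6

Codon 1: UUC Phe / CUU Leu — nonsynonymous.
Codon 2: AGA Arg / CGA Arg — synonymous.
Codon 3: AUG Met / AUG Met — identical.
Codon 4: AUG Met / GUU Val — nonsynonymous.
Codon 5: UAU Tyr / GUU Val — nonsynonymous.
Codon 6: UUC Phe / CUG Leu — nonsynonymous.
Codon 7: CUC Leu / GCU Ala — nonsynonymous.
Codon 8: CAG Gln / AAG Lys — nonsynonymous.
Nonsynonymous differences: 6.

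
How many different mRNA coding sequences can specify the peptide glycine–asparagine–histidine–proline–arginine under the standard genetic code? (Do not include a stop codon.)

Gly: 4 codons.
Asn: 2 codons.
His: 2 codons.
Pro: 4 codons.
Arg: 6 codons.
4 × 2 × 2 × 4 × 6 = 384.

384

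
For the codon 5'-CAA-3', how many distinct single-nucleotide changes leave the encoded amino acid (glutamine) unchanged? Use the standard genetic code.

1

Position 1: none → 0 synonymous.
Position 2: none → 0 synonymous.
Position 3: CAG → 1 synonymous.
Total: 0 + 0 + 1 = 1.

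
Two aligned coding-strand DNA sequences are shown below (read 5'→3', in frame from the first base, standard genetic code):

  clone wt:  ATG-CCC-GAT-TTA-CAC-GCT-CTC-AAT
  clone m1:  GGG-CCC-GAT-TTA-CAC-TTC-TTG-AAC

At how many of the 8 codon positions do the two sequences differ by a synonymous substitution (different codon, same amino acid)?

2

Codon 1: ATG Met / GGG Gly — nonsynonymous.
Codon 2: CCC Pro / CCC Pro — identical.
Codon 3: GAT Asp / GAT Asp — identical.
Codon 4: TTA Leu / TTA Leu — identical.
Codon 5: CAC His / CAC His — identical.
Codon 6: GCT Ala / TTC Phe — nonsynonymous.
Codon 7: CTC Leu / TTG Leu — synonymous.
Codon 8: AAT Asn / AAC Asn — synonymous.
Synonymous differences: 2.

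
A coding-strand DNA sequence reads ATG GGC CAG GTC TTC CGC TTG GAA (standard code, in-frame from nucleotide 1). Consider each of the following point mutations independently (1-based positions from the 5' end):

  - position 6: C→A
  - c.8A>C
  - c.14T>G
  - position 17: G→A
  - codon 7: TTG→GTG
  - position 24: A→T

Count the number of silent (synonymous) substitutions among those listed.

Codon 2: GGC (Gly) → GGA (Gly) — synonymous.
Codon 3: CAG (Gln) → CCG (Pro) — missense.
Codon 5: TTC (Phe) → TGC (Cys) — missense.
Codon 6: CGC (Arg) → CAC (His) — missense.
Codon 7: TTG (Leu) → GTG (Val) — missense.
Codon 8: GAA (Glu) → GAT (Asp) — missense.
Synonymous: 1 of 6.

1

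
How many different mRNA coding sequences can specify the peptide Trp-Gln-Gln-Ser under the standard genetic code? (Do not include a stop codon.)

24

Trp: 1 codon.
Gln: 2 codons.
Gln: 2 codons.
Ser: 6 codons.
1 × 2 × 2 × 6 = 24.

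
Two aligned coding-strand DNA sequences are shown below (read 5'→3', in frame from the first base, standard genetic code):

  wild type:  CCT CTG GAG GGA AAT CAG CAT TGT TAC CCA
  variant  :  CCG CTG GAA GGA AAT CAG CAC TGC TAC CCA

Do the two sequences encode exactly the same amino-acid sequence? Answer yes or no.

yes

Codon 1: CCT Pro / CCG Pro — synonymous.
Codon 2: CTG Leu / CTG Leu — identical.
Codon 3: GAG Glu / GAA Glu — synonymous.
Codon 4: GGA Gly / GGA Gly — identical.
Codon 5: AAT Asn / AAT Asn — identical.
Codon 6: CAG Gln / CAG Gln — identical.
Codon 7: CAT His / CAC His — synonymous.
Codon 8: TGT Cys / TGC Cys — synonymous.
Codon 9: TAC Tyr / TAC Tyr — identical.
Codon 10: CCA Pro / CCA Pro — identical.
Nonsynonymous differences: 0 → same protein.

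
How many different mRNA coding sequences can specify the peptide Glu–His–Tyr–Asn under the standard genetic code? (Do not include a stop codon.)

16

Glu: 2 codons.
His: 2 codons.
Tyr: 2 codons.
Asn: 2 codons.
2 × 2 × 2 × 2 = 16.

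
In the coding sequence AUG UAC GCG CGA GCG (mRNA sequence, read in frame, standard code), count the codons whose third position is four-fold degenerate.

3

Codon 1 AUG (Met): third position 1-fold.
Codon 2 UAC (Tyr): third position 2-fold.
Codon 3 GCG (Ala): third position 4-fold.
Codon 4 CGA (Arg): third position 4-fold.
Codon 5 GCG (Ala): third position 4-fold.
Four-fold degenerate third positions: 3.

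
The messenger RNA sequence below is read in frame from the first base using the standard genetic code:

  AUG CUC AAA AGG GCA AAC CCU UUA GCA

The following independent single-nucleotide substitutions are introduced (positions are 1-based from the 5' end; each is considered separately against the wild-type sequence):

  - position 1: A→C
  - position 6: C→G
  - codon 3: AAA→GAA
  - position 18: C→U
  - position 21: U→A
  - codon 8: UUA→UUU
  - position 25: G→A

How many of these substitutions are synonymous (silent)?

Codon 1: AUG (Met) → CUG (Leu) — missense.
Codon 2: CUC (Leu) → CUG (Leu) — synonymous.
Codon 3: AAA (Lys) → GAA (Glu) — missense.
Codon 6: AAC (Asn) → AAU (Asn) — synonymous.
Codon 7: CCU (Pro) → CCA (Pro) — synonymous.
Codon 8: UUA (Leu) → UUU (Phe) — missense.
Codon 9: GCA (Ala) → ACA (Thr) — missense.
Synonymous: 3 of 7.

3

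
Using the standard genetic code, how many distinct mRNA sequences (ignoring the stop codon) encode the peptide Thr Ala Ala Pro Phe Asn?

Thr: 4 codons.
Ala: 4 codons.
Ala: 4 codons.
Pro: 4 codons.
Phe: 2 codons.
Asn: 2 codons.
4 × 4 × 4 × 4 × 2 × 2 = 1024.

1024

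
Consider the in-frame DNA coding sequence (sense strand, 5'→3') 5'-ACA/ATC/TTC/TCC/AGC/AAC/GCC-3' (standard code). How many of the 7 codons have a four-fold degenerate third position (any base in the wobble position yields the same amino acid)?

3

Codon 1 ACA (Thr): third position 4-fold.
Codon 2 ATC (Ile): third position 3-fold.
Codon 3 TTC (Phe): third position 2-fold.
Codon 4 TCC (Ser): third position 4-fold.
Codon 5 AGC (Ser): third position 2-fold.
Codon 6 AAC (Asn): third position 2-fold.
Codon 7 GCC (Ala): third position 4-fold.
Four-fold degenerate third positions: 3.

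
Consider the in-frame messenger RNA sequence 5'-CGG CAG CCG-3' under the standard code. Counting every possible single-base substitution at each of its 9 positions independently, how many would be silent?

8

Codon 1 (CGG, Arg): 4 synonymous substitutions.
Codon 2 (CAG, Gln): 1 synonymous substitution.
Codon 3 (CCG, Pro): 3 synonymous substitutions.
Total: 4 + 1 + 3 = 8.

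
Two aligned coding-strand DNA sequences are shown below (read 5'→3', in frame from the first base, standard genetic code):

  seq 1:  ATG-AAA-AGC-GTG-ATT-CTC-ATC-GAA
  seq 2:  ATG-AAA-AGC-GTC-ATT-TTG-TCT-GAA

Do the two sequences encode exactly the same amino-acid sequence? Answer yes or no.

Codon 1: ATG Met / ATG Met — identical.
Codon 2: AAA Lys / AAA Lys — identical.
Codon 3: AGC Ser / AGC Ser — identical.
Codon 4: GTG Val / GTC Val — synonymous.
Codon 5: ATT Ile / ATT Ile — identical.
Codon 6: CTC Leu / TTG Leu — synonymous.
Codon 7: ATC Ile / TCT Ser — nonsynonymous.
Codon 8: GAA Glu / GAA Glu — identical.
Nonsynonymous differences: 1 → different protein.

no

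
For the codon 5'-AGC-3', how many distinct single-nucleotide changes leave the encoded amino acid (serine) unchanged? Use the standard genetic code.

1

Position 1: none → 0 synonymous.
Position 2: none → 0 synonymous.
Position 3: AGU → 1 synonymous.
Total: 0 + 0 + 1 = 1.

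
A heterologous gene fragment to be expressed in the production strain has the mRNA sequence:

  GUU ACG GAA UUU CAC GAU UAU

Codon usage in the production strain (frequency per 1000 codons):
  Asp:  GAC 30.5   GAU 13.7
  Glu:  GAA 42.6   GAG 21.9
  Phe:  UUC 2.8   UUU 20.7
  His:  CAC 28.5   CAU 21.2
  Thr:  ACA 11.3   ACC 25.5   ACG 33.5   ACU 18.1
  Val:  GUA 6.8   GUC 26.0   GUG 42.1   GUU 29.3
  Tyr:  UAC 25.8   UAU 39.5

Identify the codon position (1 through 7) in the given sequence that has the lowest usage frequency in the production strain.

Codon 1 GUU (Val): 29.3 per 1000.
Codon 2 ACG (Thr): 33.5 per 1000.
Codon 3 GAA (Glu): 42.6 per 1000.
Codon 4 UUU (Phe): 20.7 per 1000.
Codon 5 CAC (His): 28.5 per 1000.
Codon 6 GAU (Asp): 13.7 per 1000.
Codon 7 UAU (Tyr): 39.5 per 1000.
Lowest frequency is 13.7 at codon 6.

6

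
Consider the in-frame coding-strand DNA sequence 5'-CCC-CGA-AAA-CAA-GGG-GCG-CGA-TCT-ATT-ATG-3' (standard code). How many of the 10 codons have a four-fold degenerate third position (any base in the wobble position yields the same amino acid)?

Codon 1 CCC (Pro): third position 4-fold.
Codon 2 CGA (Arg): third position 4-fold.
Codon 3 AAA (Lys): third position 2-fold.
Codon 4 CAA (Gln): third position 2-fold.
Codon 5 GGG (Gly): third position 4-fold.
Codon 6 GCG (Ala): third position 4-fold.
Codon 7 CGA (Arg): third position 4-fold.
Codon 8 TCT (Ser): third position 4-fold.
Codon 9 ATT (Ile): third position 3-fold.
Codon 10 ATG (Met): third position 1-fold.
Four-fold degenerate third positions: 6.

6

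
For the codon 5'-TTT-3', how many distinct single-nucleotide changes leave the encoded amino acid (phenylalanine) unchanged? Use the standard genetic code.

Position 1: none → 0 synonymous.
Position 2: none → 0 synonymous.
Position 3: TTC → 1 synonymous.
Total: 0 + 0 + 1 = 1.

1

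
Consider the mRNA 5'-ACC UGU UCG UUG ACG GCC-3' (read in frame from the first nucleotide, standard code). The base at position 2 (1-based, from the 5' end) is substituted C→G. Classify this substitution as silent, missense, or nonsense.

Position 2 falls in codon 1: ACC → Thr.
After the substitution the codon is AGC → Ser.
Thr ≠ Ser, so this is a missense mutation.

missense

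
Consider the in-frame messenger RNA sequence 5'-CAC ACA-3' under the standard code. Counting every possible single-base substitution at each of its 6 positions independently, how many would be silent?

4

Codon 1 (CAC, His): 1 synonymous substitution.
Codon 2 (ACA, Thr): 3 synonymous substitutions.
Total: 1 + 3 = 4.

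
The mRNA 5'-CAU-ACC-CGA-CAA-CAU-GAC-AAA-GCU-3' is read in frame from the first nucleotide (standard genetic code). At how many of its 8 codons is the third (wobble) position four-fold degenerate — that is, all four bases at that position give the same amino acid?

Codon 1 CAU (His): third position 2-fold.
Codon 2 ACC (Thr): third position 4-fold.
Codon 3 CGA (Arg): third position 4-fold.
Codon 4 CAA (Gln): third position 2-fold.
Codon 5 CAU (His): third position 2-fold.
Codon 6 GAC (Asp): third position 2-fold.
Codon 7 AAA (Lys): third position 2-fold.
Codon 8 GCU (Ala): third position 4-fold.
Four-fold degenerate third positions: 3.

3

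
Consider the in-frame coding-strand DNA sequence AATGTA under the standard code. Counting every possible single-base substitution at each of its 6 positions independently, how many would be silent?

4

Codon 1 (AAT, Asn): 1 synonymous substitution.
Codon 2 (GTA, Val): 3 synonymous substitutions.
Total: 1 + 3 = 4.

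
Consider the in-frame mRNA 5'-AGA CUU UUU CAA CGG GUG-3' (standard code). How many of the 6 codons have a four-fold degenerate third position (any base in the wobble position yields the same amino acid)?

Codon 1 AGA (Arg): third position 2-fold.
Codon 2 CUU (Leu): third position 4-fold.
Codon 3 UUU (Phe): third position 2-fold.
Codon 4 CAA (Gln): third position 2-fold.
Codon 5 CGG (Arg): third position 4-fold.
Codon 6 GUG (Val): third position 4-fold.
Four-fold degenerate third positions: 3.

3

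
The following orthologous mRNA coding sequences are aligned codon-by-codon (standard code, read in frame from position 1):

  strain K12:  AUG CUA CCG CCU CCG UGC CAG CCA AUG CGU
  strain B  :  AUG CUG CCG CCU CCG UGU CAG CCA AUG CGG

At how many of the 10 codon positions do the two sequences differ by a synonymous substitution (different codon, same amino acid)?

3

Codon 1: AUG Met / AUG Met — identical.
Codon 2: CUA Leu / CUG Leu — synonymous.
Codon 3: CCG Pro / CCG Pro — identical.
Codon 4: CCU Pro / CCU Pro — identical.
Codon 5: CCG Pro / CCG Pro — identical.
Codon 6: UGC Cys / UGU Cys — synonymous.
Codon 7: CAG Gln / CAG Gln — identical.
Codon 8: CCA Pro / CCA Pro — identical.
Codon 9: AUG Met / AUG Met — identical.
Codon 10: CGU Arg / CGG Arg — synonymous.
Synonymous differences: 3.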